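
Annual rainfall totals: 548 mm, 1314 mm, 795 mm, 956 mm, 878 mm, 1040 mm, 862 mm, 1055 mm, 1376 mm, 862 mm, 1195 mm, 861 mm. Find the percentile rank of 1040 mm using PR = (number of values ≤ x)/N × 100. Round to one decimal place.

66.7

N = 12.
Strictly below 1040: 7. Equal to 1040: 1.
PR = 8/12 × 100 = 66.7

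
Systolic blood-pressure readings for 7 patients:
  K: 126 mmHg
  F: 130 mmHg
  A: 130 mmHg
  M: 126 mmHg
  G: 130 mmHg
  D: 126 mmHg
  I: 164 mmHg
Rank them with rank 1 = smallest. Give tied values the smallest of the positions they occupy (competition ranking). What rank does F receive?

Sorted (ascending): 126, 126, 126, 130, 130, 130, 164
The 3 values of 126 occupy positions 1–3 → each gets rank 1.
The 3 values of 130 occupy positions 4–6 → each gets rank 4.
F has value 130 mmHg → rank 4.

4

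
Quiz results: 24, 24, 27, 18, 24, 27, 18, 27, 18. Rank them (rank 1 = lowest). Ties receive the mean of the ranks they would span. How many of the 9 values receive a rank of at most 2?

3

Sorted (ascending): 18, 18, 18, 24, 24, 24, 27, 27, 27
The 3 values of 18 occupy positions 1–3 → average rank 2.
The 3 values of 24 occupy positions 4–6 → average rank 5.
The 3 values of 27 occupy positions 7–9 → average rank 8.
Ranks ≤ 2: {2, 2, 2} → 3 values.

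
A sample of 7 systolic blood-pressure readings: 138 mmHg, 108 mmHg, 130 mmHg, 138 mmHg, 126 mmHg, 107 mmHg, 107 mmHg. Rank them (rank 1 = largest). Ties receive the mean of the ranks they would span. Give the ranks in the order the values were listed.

1.5, 5, 3, 1.5, 4, 6.5, 6.5

Sorted (descending): 138, 138, 130, 126, 108, 107, 107
The 2 values of 138 occupy positions 1–2 → average rank (1+2)/2 = 1.5.
The 2 values of 107 occupy positions 6–7 → average rank (6+7)/2 = 6.5.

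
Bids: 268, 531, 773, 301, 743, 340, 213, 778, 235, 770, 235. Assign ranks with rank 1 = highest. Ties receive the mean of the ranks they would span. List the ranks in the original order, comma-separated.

8, 5, 2, 7, 4, 6, 11, 1, 9.5, 3, 9.5

Sorted (descending): 778, 773, 770, 743, 531, 340, 301, 268, 235, 235, 213
The 2 values of 235 occupy positions 9–10 → average rank (9+10)/2 = 9.5.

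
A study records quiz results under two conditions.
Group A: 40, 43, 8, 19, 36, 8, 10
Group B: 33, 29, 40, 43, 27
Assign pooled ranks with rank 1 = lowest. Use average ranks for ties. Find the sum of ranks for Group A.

Sorted (ascending): 8, 8, 10, 19, 27, 29, 33, 36, 40, 40, 43, 43
The 2 values of 8 occupy positions 1–2 → average rank (1+2)/2 = 1.5.
The 2 values of 40 occupy positions 9–10 → average rank (9+10)/2 = 9.5.
The 2 values of 43 occupy positions 11–12 → average rank (11+12)/2 = 11.5.
Group A values → pooled ranks: 40→9.5, 43→11.5, 8→1.5, 19→4, 36→8, 8→1.5, 10→3
Rank sum = 9.5 + 11.5 + 1.5 + 4 + 8 + 1.5 + 3 = 39

39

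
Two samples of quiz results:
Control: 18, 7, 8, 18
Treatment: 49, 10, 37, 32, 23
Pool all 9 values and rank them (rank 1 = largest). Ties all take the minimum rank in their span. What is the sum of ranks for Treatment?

17

Sorted (descending): 49, 37, 32, 23, 18, 18, 10, 8, 7
The 2 values of 18 occupy positions 5–6 → each gets rank 5.
Treatment values → pooled ranks: 49→1, 10→7, 37→2, 32→3, 23→4
Rank sum = 1 + 7 + 2 + 3 + 4 = 17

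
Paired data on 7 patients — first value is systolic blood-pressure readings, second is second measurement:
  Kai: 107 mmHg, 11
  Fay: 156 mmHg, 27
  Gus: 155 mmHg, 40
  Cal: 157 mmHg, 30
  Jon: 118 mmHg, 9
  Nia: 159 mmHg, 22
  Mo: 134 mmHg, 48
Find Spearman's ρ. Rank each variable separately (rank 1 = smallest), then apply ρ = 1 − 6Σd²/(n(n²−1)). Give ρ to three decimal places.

Ranks of variable 1: 1, 5, 4, 6, 2, 7, 3
Ranks of variable 2: 2, 4, 6, 5, 1, 3, 7
d = r₁ − r₂: -1, 1, -2, 1, 1, 4, -4
d²: 1, 1, 4, 1, 1, 16, 16; Σd² = 40
ρ = 1 − 6·40/(7·48) = 1 − 240/336 = 0.286

0.286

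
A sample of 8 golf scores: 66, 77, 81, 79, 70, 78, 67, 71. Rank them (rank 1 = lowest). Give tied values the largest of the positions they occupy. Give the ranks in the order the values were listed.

Sorted (ascending): 66, 67, 70, 71, 77, 78, 79, 81
No ties — each value takes its position as its rank.

1, 5, 8, 7, 3, 6, 2, 4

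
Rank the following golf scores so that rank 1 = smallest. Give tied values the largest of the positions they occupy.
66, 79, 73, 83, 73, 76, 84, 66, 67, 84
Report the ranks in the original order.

Sorted (ascending): 66, 66, 67, 73, 73, 76, 79, 83, 84, 84
The 2 values of 66 occupy positions 1–2 → each gets rank 2.
The 2 values of 73 occupy positions 4–5 → each gets rank 5.
The 2 values of 84 occupy positions 9–10 → each gets rank 10.

2, 7, 5, 8, 5, 6, 10, 2, 3, 10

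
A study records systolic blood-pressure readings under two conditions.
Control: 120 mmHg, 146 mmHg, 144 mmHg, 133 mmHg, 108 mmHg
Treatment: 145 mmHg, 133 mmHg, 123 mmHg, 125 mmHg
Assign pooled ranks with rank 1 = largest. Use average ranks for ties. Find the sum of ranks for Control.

Sorted (descending): 146, 145, 144, 133, 133, 125, 123, 120, 108
The 2 values of 133 occupy positions 4–5 → average rank (4+5)/2 = 4.5.
Control values → pooled ranks: 120→8, 146→1, 144→3, 133→4.5, 108→9
Rank sum = 8 + 1 + 3 + 4.5 + 9 = 25.5

25.5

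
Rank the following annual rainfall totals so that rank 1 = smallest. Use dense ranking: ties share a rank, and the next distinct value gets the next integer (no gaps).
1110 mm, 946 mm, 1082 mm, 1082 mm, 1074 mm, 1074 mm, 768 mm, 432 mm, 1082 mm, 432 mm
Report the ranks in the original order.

6, 3, 5, 5, 4, 4, 2, 1, 5, 1

Sorted (ascending): 432, 432, 768, 946, 1074, 1074, 1082, 1082, 1082, 1110
The 2 values of 432 share dense rank 1.
The 2 values of 1074 share dense rank 4.
The 3 values of 1082 share dense rank 5.
Remaining distinct values take the next consecutive integers.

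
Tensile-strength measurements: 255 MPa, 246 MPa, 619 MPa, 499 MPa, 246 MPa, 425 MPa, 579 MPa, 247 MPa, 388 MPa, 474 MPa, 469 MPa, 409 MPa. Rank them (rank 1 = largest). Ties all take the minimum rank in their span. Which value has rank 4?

474

Sorted (descending): 619, 579, 499, 474, 469, 425, 409, 388, 255, 247, 246, 246
The 2 values of 246 occupy positions 11–12 → each gets rank 11.
Rank 4 → value 474.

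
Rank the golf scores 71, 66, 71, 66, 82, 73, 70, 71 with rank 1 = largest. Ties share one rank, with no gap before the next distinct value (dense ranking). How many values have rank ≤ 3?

Sorted (descending): 82, 73, 71, 71, 71, 70, 66, 66
The 3 values of 71 share dense rank 3.
The 2 values of 66 share dense rank 5.
Remaining distinct values take the next consecutive integers.
Ranks ≤ 3: {1, 2, 3, 3, 3} → 5 values.

5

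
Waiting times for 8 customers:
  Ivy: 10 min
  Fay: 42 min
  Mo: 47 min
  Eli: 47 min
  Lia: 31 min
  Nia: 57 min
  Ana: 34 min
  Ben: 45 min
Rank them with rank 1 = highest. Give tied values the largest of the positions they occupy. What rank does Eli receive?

3

Sorted (descending): 57, 47, 47, 45, 42, 34, 31, 10
The 2 values of 47 occupy positions 2–3 → each gets rank 3.
Eli has value 47 min → rank 3.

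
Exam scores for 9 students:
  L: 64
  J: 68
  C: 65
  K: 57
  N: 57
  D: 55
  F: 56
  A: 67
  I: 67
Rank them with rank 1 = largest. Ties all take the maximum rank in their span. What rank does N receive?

Sorted (descending): 68, 67, 67, 65, 64, 57, 57, 56, 55
The 2 values of 67 occupy positions 2–3 → each gets rank 3.
The 2 values of 57 occupy positions 6–7 → each gets rank 7.
N has value 57 → rank 7.

7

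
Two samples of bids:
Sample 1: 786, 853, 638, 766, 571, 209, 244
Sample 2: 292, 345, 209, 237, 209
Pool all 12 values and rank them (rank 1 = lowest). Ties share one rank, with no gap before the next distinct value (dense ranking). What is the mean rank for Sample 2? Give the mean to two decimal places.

2.60

Sorted (ascending): 209, 209, 209, 237, 244, 292, 345, 571, 638, 766, 786, 853
The 3 values of 209 share dense rank 1.
Remaining distinct values take the next consecutive integers.
Sample 2 values → pooled ranks: 292→4, 345→5, 209→1, 237→2, 209→1
Mean rank = (4 + 5 + 1 + 2 + 1) / 5 = 2.60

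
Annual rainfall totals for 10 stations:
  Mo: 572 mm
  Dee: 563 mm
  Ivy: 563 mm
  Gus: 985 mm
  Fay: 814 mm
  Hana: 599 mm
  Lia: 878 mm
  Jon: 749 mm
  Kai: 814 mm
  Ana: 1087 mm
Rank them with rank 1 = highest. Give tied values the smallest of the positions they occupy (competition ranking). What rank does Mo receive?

8

Sorted (descending): 1087, 985, 878, 814, 814, 749, 599, 572, 563, 563
The 2 values of 814 occupy positions 4–5 → each gets rank 4.
The 2 values of 563 occupy positions 9–10 → each gets rank 9.
Mo has value 572 mm → rank 8.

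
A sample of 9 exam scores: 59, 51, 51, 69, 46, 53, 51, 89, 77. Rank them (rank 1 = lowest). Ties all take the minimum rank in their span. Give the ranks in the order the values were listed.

6, 2, 2, 7, 1, 5, 2, 9, 8

Sorted (ascending): 46, 51, 51, 51, 53, 59, 69, 77, 89
The 3 values of 51 occupy positions 2–4 → each gets rank 2.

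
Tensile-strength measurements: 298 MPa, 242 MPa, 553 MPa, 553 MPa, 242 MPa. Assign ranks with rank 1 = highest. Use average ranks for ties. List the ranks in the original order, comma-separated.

Sorted (descending): 553, 553, 298, 242, 242
The 2 values of 553 occupy positions 1–2 → average rank (1+2)/2 = 1.5.
The 2 values of 242 occupy positions 4–5 → average rank (4+5)/2 = 4.5.

3, 4.5, 1.5, 1.5, 4.5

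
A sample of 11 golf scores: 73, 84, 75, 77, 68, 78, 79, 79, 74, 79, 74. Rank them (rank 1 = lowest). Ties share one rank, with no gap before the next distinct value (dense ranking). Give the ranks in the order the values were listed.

2, 8, 4, 5, 1, 6, 7, 7, 3, 7, 3

Sorted (ascending): 68, 73, 74, 74, 75, 77, 78, 79, 79, 79, 84
The 2 values of 74 share dense rank 3.
The 3 values of 79 share dense rank 7.
Remaining distinct values take the next consecutive integers.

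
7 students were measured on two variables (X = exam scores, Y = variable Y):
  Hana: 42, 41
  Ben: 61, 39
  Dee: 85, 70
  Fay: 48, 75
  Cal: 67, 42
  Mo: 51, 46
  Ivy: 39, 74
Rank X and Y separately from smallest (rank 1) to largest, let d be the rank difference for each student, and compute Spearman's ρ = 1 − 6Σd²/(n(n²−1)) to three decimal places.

Ranks of variable 1: 2, 5, 7, 3, 6, 4, 1
Ranks of variable 2: 2, 1, 5, 7, 3, 4, 6
d = r₁ − r₂: 0, 4, 2, -4, 3, 0, -5
d²: 0, 16, 4, 16, 9, 0, 25; Σd² = 70
ρ = 1 − 6·70/(7·48) = 1 − 420/336 = -0.250

-0.250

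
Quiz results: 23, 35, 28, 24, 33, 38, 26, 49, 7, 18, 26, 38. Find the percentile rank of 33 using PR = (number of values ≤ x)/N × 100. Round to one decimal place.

66.7

N = 12.
Strictly below 33: 7. Equal to 33: 1.
PR = 8/12 × 100 = 66.7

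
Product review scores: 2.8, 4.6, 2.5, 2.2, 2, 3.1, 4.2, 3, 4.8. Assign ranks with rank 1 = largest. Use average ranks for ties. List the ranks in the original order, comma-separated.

Sorted (descending): 4.8, 4.6, 4.2, 3.1, 3, 2.8, 2.5, 2.2, 2
No ties — each value takes its position as its rank.

6, 2, 7, 8, 9, 4, 3, 5, 1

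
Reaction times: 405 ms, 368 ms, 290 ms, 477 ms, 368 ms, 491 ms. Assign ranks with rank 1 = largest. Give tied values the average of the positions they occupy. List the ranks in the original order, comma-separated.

Sorted (descending): 491, 477, 405, 368, 368, 290
The 2 values of 368 occupy positions 4–5 → average rank (4+5)/2 = 4.5.

3, 4.5, 6, 2, 4.5, 1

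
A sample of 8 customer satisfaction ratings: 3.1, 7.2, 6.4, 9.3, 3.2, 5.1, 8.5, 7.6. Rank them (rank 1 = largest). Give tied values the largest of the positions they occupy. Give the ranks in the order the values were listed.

8, 4, 5, 1, 7, 6, 2, 3

Sorted (descending): 9.3, 8.5, 7.6, 7.2, 6.4, 5.1, 3.2, 3.1
No ties — each value takes its position as its rank.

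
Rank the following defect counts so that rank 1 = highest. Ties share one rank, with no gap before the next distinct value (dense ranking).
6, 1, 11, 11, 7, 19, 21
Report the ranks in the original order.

5, 6, 3, 3, 4, 2, 1

Sorted (descending): 21, 19, 11, 11, 7, 6, 1
The 2 values of 11 share dense rank 3.
Remaining distinct values take the next consecutive integers.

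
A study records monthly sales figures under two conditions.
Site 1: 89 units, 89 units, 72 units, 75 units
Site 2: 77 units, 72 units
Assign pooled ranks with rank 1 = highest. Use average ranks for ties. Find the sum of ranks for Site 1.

12.5

Sorted (descending): 89, 89, 77, 75, 72, 72
The 2 values of 89 occupy positions 1–2 → average rank (1+2)/2 = 1.5.
The 2 values of 72 occupy positions 5–6 → average rank (5+6)/2 = 5.5.
Site 1 values → pooled ranks: 89→1.5, 89→1.5, 72→5.5, 75→4
Rank sum = 1.5 + 1.5 + 5.5 + 4 = 12.5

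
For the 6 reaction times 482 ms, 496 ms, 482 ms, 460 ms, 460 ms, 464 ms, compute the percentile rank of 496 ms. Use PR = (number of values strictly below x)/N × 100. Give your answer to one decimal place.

N = 6.
Strictly below 496: 5. Equal to 496: 1.
PR = 5/6 × 100 = 83.3

83.3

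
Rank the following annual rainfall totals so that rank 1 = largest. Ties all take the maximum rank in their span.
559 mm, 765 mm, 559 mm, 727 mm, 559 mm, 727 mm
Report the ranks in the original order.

Sorted (descending): 765, 727, 727, 559, 559, 559
The 2 values of 727 occupy positions 2–3 → each gets rank 3.
The 3 values of 559 occupy positions 4–6 → each gets rank 6.

6, 1, 6, 3, 6, 3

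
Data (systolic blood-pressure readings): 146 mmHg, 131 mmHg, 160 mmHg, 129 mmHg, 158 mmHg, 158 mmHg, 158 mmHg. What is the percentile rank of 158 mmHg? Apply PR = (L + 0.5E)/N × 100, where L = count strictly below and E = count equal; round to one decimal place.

64.3

N = 7.
Strictly below 158: 3. Equal to 158: 3.
PR = (3 + 0.5·3)/7 × 100 = 64.3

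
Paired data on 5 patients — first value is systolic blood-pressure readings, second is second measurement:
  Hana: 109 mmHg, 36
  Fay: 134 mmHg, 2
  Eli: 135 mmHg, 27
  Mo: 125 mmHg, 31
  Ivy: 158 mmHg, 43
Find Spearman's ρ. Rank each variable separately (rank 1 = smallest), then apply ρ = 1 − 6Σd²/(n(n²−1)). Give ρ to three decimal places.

0.100

Ranks of variable 1: 1, 3, 4, 2, 5
Ranks of variable 2: 4, 1, 2, 3, 5
d = r₁ − r₂: -3, 2, 2, -1, 0
d²: 9, 4, 4, 1, 0; Σd² = 18
ρ = 1 − 6·18/(5·24) = 1 − 108/120 = 0.100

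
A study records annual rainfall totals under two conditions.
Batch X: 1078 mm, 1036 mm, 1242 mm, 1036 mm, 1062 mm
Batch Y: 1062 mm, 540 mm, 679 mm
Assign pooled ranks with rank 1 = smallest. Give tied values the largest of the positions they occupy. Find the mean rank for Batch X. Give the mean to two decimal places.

Sorted (ascending): 540, 679, 1036, 1036, 1062, 1062, 1078, 1242
The 2 values of 1036 occupy positions 3–4 → each gets rank 4.
The 2 values of 1062 occupy positions 5–6 → each gets rank 6.
Batch X values → pooled ranks: 1078→7, 1036→4, 1242→8, 1036→4, 1062→6
Mean rank = (7 + 4 + 8 + 4 + 6) / 5 = 5.80

5.80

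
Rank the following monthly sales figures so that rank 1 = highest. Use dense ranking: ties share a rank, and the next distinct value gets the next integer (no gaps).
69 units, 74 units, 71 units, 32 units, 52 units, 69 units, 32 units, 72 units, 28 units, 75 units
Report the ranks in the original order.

Sorted (descending): 75, 74, 72, 71, 69, 69, 52, 32, 32, 28
The 2 values of 69 share dense rank 5.
The 2 values of 32 share dense rank 7.
Remaining distinct values take the next consecutive integers.

5, 2, 4, 7, 6, 5, 7, 3, 8, 1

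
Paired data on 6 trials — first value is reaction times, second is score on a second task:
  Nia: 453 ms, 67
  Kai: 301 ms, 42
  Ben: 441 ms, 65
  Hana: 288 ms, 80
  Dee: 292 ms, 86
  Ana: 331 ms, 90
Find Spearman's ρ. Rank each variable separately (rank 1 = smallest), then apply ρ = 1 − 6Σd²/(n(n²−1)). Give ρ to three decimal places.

Ranks of variable 1: 6, 3, 5, 1, 2, 4
Ranks of variable 2: 3, 1, 2, 4, 5, 6
d = r₁ − r₂: 3, 2, 3, -3, -3, -2
d²: 9, 4, 9, 9, 9, 4; Σd² = 44
ρ = 1 − 6·44/(6·35) = 1 − 264/210 = -0.257

-0.257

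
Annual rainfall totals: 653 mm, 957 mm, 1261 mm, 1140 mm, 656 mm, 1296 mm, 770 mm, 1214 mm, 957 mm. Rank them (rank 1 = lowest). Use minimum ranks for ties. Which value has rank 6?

1140

Sorted (ascending): 653, 656, 770, 957, 957, 1140, 1214, 1261, 1296
The 2 values of 957 occupy positions 4–5 → each gets rank 4.
Rank 6 → value 1140.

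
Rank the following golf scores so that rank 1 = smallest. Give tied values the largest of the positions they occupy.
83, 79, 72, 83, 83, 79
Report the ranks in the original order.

6, 3, 1, 6, 6, 3

Sorted (ascending): 72, 79, 79, 83, 83, 83
The 2 values of 79 occupy positions 2–3 → each gets rank 3.
The 3 values of 83 occupy positions 4–6 → each gets rank 6.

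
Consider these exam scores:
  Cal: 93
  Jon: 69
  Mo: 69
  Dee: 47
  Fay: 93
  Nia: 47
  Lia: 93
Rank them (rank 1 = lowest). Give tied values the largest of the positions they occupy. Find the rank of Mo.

4

Sorted (ascending): 47, 47, 69, 69, 93, 93, 93
The 2 values of 47 occupy positions 1–2 → each gets rank 2.
The 2 values of 69 occupy positions 3–4 → each gets rank 4.
The 3 values of 93 occupy positions 5–7 → each gets rank 7.
Mo has value 69 → rank 4.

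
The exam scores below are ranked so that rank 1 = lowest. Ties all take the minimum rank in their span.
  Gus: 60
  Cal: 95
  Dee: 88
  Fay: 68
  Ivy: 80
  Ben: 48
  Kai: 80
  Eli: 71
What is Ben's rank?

Sorted (ascending): 48, 60, 68, 71, 80, 80, 88, 95
The 2 values of 80 occupy positions 5–6 → each gets rank 5.
Ben has value 48 → rank 1.

1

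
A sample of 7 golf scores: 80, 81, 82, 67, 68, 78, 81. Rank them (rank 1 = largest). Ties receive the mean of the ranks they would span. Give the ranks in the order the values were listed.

Sorted (descending): 82, 81, 81, 80, 78, 68, 67
The 2 values of 81 occupy positions 2–3 → average rank (2+3)/2 = 2.5.

4, 2.5, 1, 7, 6, 5, 2.5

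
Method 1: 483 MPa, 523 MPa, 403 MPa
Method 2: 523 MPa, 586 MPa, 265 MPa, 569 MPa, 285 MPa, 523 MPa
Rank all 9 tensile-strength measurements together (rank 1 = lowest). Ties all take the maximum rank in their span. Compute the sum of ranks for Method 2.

34

Sorted (ascending): 265, 285, 403, 483, 523, 523, 523, 569, 586
The 3 values of 523 occupy positions 5–7 → each gets rank 7.
Method 2 values → pooled ranks: 523→7, 586→9, 265→1, 569→8, 285→2, 523→7
Rank sum = 7 + 9 + 1 + 8 + 2 + 7 = 34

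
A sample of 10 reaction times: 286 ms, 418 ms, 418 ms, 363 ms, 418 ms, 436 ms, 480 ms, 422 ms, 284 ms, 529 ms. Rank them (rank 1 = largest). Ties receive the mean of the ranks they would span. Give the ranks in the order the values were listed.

9, 6, 6, 8, 6, 3, 2, 4, 10, 1

Sorted (descending): 529, 480, 436, 422, 418, 418, 418, 363, 286, 284
The 3 values of 418 occupy positions 5–7 → average rank 6.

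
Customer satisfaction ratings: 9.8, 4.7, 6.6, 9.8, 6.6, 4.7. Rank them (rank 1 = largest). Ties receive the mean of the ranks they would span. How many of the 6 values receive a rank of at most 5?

Sorted (descending): 9.8, 9.8, 6.6, 6.6, 4.7, 4.7
The 2 values of 9.8 occupy positions 1–2 → average rank (1+2)/2 = 1.5.
The 2 values of 6.6 occupy positions 3–4 → average rank (3+4)/2 = 3.5.
The 2 values of 4.7 occupy positions 5–6 → average rank (5+6)/2 = 5.5.
Ranks ≤ 5: {1.5, 1.5, 3.5, 3.5} → 4 values.

4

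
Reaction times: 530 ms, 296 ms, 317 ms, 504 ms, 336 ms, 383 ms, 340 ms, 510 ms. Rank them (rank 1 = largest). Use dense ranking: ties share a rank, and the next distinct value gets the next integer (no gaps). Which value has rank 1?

530

Sorted (descending): 530, 510, 504, 383, 340, 336, 317, 296
No ties — each value takes its position as its rank.
Rank 1 → value 530.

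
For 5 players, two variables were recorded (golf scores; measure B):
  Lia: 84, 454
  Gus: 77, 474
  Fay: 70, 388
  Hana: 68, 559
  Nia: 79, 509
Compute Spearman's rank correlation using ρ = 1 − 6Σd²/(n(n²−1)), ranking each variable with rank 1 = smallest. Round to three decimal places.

Ranks of variable 1: 5, 3, 2, 1, 4
Ranks of variable 2: 2, 3, 1, 5, 4
d = r₁ − r₂: 3, 0, 1, -4, 0
d²: 9, 0, 1, 16, 0; Σd² = 26
ρ = 1 − 6·26/(5·24) = 1 − 156/120 = -0.300

-0.300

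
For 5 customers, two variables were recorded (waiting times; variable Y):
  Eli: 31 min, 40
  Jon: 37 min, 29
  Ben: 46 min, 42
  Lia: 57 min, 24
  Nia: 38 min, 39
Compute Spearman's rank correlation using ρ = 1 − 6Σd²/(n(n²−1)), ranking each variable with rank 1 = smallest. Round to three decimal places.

Ranks of variable 1: 1, 2, 4, 5, 3
Ranks of variable 2: 4, 2, 5, 1, 3
d = r₁ − r₂: -3, 0, -1, 4, 0
d²: 9, 0, 1, 16, 0; Σd² = 26
ρ = 1 − 6·26/(5·24) = 1 − 156/120 = -0.300

-0.300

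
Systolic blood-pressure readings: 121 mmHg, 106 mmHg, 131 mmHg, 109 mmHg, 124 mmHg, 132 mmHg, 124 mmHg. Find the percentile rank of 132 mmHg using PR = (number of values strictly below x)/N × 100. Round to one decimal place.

85.7

N = 7.
Strictly below 132: 6. Equal to 132: 1.
PR = 6/7 × 100 = 85.7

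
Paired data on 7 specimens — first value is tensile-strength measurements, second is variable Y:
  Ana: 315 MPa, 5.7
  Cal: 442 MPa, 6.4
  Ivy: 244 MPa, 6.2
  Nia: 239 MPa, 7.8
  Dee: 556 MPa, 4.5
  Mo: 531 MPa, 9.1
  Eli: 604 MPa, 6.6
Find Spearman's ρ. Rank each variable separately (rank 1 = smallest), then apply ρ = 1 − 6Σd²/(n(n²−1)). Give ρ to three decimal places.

-0.071

Ranks of variable 1: 3, 4, 2, 1, 6, 5, 7
Ranks of variable 2: 2, 4, 3, 6, 1, 7, 5
d = r₁ − r₂: 1, 0, -1, -5, 5, -2, 2
d²: 1, 0, 1, 25, 25, 4, 4; Σd² = 60
ρ = 1 − 6·60/(7·48) = 1 − 360/336 = -0.071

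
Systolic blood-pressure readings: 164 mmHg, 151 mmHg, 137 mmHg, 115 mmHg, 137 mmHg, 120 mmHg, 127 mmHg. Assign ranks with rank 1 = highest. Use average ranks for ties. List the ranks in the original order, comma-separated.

1, 2, 3.5, 7, 3.5, 6, 5

Sorted (descending): 164, 151, 137, 137, 127, 120, 115
The 2 values of 137 occupy positions 3–4 → average rank (3+4)/2 = 3.5.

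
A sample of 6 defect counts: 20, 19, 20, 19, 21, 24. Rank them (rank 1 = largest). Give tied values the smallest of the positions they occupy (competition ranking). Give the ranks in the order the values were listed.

3, 5, 3, 5, 2, 1

Sorted (descending): 24, 21, 20, 20, 19, 19
The 2 values of 20 occupy positions 3–4 → each gets rank 3.
The 2 values of 19 occupy positions 5–6 → each gets rank 5.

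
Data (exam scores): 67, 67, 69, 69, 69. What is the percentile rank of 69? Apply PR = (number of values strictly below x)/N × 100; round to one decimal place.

N = 5.
Strictly below 69: 2. Equal to 69: 3.
PR = 2/5 × 100 = 40.0

40.0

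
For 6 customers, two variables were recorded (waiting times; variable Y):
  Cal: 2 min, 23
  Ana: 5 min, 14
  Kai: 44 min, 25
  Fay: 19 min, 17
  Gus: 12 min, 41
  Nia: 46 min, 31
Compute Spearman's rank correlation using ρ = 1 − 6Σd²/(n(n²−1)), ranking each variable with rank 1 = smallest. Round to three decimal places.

0.429

Ranks of variable 1: 1, 2, 5, 4, 3, 6
Ranks of variable 2: 3, 1, 4, 2, 6, 5
d = r₁ − r₂: -2, 1, 1, 2, -3, 1
d²: 4, 1, 1, 4, 9, 1; Σd² = 20
ρ = 1 − 6·20/(6·35) = 1 − 120/210 = 0.429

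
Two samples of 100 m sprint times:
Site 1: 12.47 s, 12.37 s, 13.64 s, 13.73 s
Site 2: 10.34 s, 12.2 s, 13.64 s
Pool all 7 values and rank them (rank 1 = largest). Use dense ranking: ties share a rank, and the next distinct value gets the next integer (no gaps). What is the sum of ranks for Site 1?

10

Sorted (descending): 13.73, 13.64, 13.64, 12.47, 12.37, 12.2, 10.34
The 2 values of 13.64 share dense rank 2.
Remaining distinct values take the next consecutive integers.
Site 1 values → pooled ranks: 12.47→3, 12.37→4, 13.64→2, 13.73→1
Rank sum = 3 + 4 + 2 + 1 = 10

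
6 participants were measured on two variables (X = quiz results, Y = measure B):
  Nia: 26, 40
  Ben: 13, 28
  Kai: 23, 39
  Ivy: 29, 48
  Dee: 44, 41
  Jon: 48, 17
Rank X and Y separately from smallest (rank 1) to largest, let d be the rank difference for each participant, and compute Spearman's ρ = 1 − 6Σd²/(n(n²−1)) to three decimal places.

0.086

Ranks of variable 1: 3, 1, 2, 4, 5, 6
Ranks of variable 2: 4, 2, 3, 6, 5, 1
d = r₁ − r₂: -1, -1, -1, -2, 0, 5
d²: 1, 1, 1, 4, 0, 25; Σd² = 32
ρ = 1 − 6·32/(6·35) = 1 − 192/210 = 0.086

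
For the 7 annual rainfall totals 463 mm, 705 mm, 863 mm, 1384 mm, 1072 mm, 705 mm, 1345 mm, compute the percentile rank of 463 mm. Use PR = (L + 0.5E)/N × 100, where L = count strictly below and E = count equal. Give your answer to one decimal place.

N = 7.
Strictly below 463: 0. Equal to 463: 1.
PR = (0 + 0.5·1)/7 × 100 = 7.1

7.1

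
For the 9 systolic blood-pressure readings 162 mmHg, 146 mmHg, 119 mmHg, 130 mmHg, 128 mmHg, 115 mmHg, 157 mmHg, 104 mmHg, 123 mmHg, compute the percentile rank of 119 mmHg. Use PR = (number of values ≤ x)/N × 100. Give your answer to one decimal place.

33.3

N = 9.
Strictly below 119: 2. Equal to 119: 1.
PR = 3/9 × 100 = 33.3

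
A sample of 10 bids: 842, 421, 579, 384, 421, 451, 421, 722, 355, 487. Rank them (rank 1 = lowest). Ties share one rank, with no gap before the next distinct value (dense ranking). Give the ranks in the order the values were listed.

Sorted (ascending): 355, 384, 421, 421, 421, 451, 487, 579, 722, 842
The 3 values of 421 share dense rank 3.
Remaining distinct values take the next consecutive integers.

8, 3, 6, 2, 3, 4, 3, 7, 1, 5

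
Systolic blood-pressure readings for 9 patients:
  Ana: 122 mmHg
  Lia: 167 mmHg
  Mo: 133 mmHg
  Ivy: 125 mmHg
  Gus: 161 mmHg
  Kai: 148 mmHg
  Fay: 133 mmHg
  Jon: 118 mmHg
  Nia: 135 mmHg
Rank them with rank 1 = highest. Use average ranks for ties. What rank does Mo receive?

Sorted (descending): 167, 161, 148, 135, 133, 133, 125, 122, 118
The 2 values of 133 occupy positions 5–6 → average rank (5+6)/2 = 5.5.
Mo has value 133 mmHg → rank 5.5.

5.5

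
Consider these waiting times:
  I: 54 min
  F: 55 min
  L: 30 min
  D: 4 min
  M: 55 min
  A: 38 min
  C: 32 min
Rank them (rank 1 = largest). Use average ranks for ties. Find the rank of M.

Sorted (descending): 55, 55, 54, 38, 32, 30, 4
The 2 values of 55 occupy positions 1–2 → average rank (1+2)/2 = 1.5.
M has value 55 min → rank 1.5.

1.5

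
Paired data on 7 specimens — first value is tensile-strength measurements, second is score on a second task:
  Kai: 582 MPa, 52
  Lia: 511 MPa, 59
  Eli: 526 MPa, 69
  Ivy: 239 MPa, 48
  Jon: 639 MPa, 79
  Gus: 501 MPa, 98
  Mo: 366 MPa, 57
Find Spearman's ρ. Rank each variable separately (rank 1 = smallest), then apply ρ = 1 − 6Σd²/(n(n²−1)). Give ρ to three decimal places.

0.393

Ranks of variable 1: 6, 4, 5, 1, 7, 3, 2
Ranks of variable 2: 2, 4, 5, 1, 6, 7, 3
d = r₁ − r₂: 4, 0, 0, 0, 1, -4, -1
d²: 16, 0, 0, 0, 1, 16, 1; Σd² = 34
ρ = 1 − 6·34/(7·48) = 1 − 204/336 = 0.393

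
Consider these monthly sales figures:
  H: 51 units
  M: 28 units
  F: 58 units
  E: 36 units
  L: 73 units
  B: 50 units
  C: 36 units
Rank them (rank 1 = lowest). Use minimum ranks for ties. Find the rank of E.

Sorted (ascending): 28, 36, 36, 50, 51, 58, 73
The 2 values of 36 occupy positions 2–3 → each gets rank 2.
E has value 36 units → rank 2.

2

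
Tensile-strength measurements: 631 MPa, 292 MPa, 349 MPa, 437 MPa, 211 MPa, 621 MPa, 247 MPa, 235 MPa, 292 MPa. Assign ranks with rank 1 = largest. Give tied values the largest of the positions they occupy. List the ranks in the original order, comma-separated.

1, 6, 4, 3, 9, 2, 7, 8, 6

Sorted (descending): 631, 621, 437, 349, 292, 292, 247, 235, 211
The 2 values of 292 occupy positions 5–6 → each gets rank 6.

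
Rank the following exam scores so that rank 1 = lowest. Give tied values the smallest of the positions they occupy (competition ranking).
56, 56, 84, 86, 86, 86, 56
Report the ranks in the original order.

1, 1, 4, 5, 5, 5, 1

Sorted (ascending): 56, 56, 56, 84, 86, 86, 86
The 3 values of 56 occupy positions 1–3 → each gets rank 1.
The 3 values of 86 occupy positions 5–7 → each gets rank 5.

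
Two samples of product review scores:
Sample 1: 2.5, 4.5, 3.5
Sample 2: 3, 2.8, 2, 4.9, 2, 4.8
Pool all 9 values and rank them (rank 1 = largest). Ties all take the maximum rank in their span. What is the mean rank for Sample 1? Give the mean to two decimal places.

4.67

Sorted (descending): 4.9, 4.8, 4.5, 3.5, 3, 2.8, 2.5, 2, 2
The 2 values of 2 occupy positions 8–9 → each gets rank 9.
Sample 1 values → pooled ranks: 2.5→7, 4.5→3, 3.5→4
Mean rank = (7 + 3 + 4) / 3 = 4.67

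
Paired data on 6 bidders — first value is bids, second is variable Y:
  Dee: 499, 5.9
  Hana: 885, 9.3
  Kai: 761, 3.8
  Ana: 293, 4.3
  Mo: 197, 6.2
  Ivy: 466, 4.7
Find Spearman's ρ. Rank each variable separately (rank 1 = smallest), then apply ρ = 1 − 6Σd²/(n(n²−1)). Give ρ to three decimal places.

0.086

Ranks of variable 1: 4, 6, 5, 2, 1, 3
Ranks of variable 2: 4, 6, 1, 2, 5, 3
d = r₁ − r₂: 0, 0, 4, 0, -4, 0
d²: 0, 0, 16, 0, 16, 0; Σd² = 32
ρ = 1 − 6·32/(6·35) = 1 − 192/210 = 0.086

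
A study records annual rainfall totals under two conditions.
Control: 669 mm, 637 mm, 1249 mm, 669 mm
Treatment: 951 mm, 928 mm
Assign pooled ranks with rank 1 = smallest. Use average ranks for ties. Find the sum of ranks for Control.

12

Sorted (ascending): 637, 669, 669, 928, 951, 1249
The 2 values of 669 occupy positions 2–3 → average rank (2+3)/2 = 2.5.
Control values → pooled ranks: 669→2.5, 637→1, 1249→6, 669→2.5
Rank sum = 2.5 + 1 + 6 + 2.5 = 12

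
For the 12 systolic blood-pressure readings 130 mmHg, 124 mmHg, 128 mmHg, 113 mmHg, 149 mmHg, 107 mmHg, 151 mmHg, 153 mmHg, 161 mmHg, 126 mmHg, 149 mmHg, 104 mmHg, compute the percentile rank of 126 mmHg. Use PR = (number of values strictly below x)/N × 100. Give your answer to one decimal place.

33.3

N = 12.
Strictly below 126: 4. Equal to 126: 1.
PR = 4/12 × 100 = 33.3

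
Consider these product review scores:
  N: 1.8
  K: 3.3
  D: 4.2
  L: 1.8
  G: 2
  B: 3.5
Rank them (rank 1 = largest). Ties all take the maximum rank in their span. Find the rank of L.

6

Sorted (descending): 4.2, 3.5, 3.3, 2, 1.8, 1.8
The 2 values of 1.8 occupy positions 5–6 → each gets rank 6.
L has value 1.8 → rank 6.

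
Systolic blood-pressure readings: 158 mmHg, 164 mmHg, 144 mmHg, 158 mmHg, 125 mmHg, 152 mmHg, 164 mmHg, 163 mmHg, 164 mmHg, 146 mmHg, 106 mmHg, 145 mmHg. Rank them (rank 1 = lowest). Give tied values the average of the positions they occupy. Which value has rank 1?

106

Sorted (ascending): 106, 125, 144, 145, 146, 152, 158, 158, 163, 164, 164, 164
The 2 values of 158 occupy positions 7–8 → average rank (7+8)/2 = 7.5.
The 3 values of 164 occupy positions 10–12 → average rank 11.
Rank 1 → value 106.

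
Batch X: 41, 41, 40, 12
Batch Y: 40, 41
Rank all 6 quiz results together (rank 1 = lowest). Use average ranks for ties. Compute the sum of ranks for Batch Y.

Sorted (ascending): 12, 40, 40, 41, 41, 41
The 2 values of 40 occupy positions 2–3 → average rank (2+3)/2 = 2.5.
The 3 values of 41 occupy positions 4–6 → average rank 5.
Batch Y values → pooled ranks: 40→2.5, 41→5
Rank sum = 2.5 + 5 = 7.5

7.5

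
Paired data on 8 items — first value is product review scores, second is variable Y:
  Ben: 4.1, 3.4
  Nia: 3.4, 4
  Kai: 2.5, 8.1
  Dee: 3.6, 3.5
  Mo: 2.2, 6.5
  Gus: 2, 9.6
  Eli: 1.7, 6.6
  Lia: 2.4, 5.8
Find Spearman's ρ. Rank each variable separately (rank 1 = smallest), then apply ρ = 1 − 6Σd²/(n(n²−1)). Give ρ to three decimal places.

Ranks of variable 1: 8, 6, 5, 7, 3, 2, 1, 4
Ranks of variable 2: 1, 3, 7, 2, 5, 8, 6, 4
d = r₁ − r₂: 7, 3, -2, 5, -2, -6, -5, 0
d²: 49, 9, 4, 25, 4, 36, 25, 0; Σd² = 152
ρ = 1 − 6·152/(8·63) = 1 − 912/504 = -0.810

-0.810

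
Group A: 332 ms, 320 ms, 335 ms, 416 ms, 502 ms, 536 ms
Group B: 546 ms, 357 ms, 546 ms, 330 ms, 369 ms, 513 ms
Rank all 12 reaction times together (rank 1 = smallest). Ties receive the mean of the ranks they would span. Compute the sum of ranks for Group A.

33

Sorted (ascending): 320, 330, 332, 335, 357, 369, 416, 502, 513, 536, 546, 546
The 2 values of 546 occupy positions 11–12 → average rank (11+12)/2 = 11.5.
Group A values → pooled ranks: 332→3, 320→1, 335→4, 416→7, 502→8, 536→10
Rank sum = 3 + 1 + 4 + 7 + 8 + 10 = 33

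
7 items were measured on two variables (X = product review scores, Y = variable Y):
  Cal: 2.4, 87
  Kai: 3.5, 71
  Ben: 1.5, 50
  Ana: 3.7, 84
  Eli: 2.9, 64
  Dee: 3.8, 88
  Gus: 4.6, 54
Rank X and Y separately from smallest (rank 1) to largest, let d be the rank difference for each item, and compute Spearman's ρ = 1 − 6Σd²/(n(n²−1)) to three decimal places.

Ranks of variable 1: 2, 4, 1, 5, 3, 6, 7
Ranks of variable 2: 6, 4, 1, 5, 3, 7, 2
d = r₁ − r₂: -4, 0, 0, 0, 0, -1, 5
d²: 16, 0, 0, 0, 0, 1, 25; Σd² = 42
ρ = 1 − 6·42/(7·48) = 1 − 252/336 = 0.250

0.250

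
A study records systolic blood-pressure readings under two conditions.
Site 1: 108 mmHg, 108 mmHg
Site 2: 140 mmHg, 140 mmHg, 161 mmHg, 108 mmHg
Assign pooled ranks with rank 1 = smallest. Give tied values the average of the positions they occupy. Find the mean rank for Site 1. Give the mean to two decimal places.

2.00

Sorted (ascending): 108, 108, 108, 140, 140, 161
The 3 values of 108 occupy positions 1–3 → average rank 2.
The 2 values of 140 occupy positions 4–5 → average rank (4+5)/2 = 4.5.
Site 1 values → pooled ranks: 108→2, 108→2
Mean rank = (2 + 2) / 2 = 2.00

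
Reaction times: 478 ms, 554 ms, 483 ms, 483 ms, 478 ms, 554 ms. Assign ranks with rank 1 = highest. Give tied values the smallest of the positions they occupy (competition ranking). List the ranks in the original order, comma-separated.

Sorted (descending): 554, 554, 483, 483, 478, 478
The 2 values of 554 occupy positions 1–2 → each gets rank 1.
The 2 values of 483 occupy positions 3–4 → each gets rank 3.
The 2 values of 478 occupy positions 5–6 → each gets rank 5.

5, 1, 3, 3, 5, 1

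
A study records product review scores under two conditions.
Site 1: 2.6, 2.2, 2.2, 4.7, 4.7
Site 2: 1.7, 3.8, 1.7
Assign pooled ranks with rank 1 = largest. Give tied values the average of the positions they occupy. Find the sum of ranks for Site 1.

18

Sorted (descending): 4.7, 4.7, 3.8, 2.6, 2.2, 2.2, 1.7, 1.7
The 2 values of 4.7 occupy positions 1–2 → average rank (1+2)/2 = 1.5.
The 2 values of 2.2 occupy positions 5–6 → average rank (5+6)/2 = 5.5.
The 2 values of 1.7 occupy positions 7–8 → average rank (7+8)/2 = 7.5.
Site 1 values → pooled ranks: 2.6→4, 2.2→5.5, 2.2→5.5, 4.7→1.5, 4.7→1.5
Rank sum = 4 + 5.5 + 5.5 + 1.5 + 1.5 = 18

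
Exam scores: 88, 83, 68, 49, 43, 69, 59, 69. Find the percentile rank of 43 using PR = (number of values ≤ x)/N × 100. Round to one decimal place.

12.5

N = 8.
Strictly below 43: 0. Equal to 43: 1.
PR = 1/8 × 100 = 12.5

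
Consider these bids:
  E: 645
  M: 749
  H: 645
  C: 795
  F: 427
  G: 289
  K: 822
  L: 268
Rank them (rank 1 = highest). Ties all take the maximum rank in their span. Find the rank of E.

Sorted (descending): 822, 795, 749, 645, 645, 427, 289, 268
The 2 values of 645 occupy positions 4–5 → each gets rank 5.
E has value 645 → rank 5.

5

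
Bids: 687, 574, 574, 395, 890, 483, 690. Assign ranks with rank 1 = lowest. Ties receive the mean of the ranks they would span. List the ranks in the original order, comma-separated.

5, 3.5, 3.5, 1, 7, 2, 6

Sorted (ascending): 395, 483, 574, 574, 687, 690, 890
The 2 values of 574 occupy positions 3–4 → average rank (3+4)/2 = 3.5.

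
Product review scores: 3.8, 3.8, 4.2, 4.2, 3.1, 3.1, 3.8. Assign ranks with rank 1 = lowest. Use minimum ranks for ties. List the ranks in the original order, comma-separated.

3, 3, 6, 6, 1, 1, 3

Sorted (ascending): 3.1, 3.1, 3.8, 3.8, 3.8, 4.2, 4.2
The 2 values of 3.1 occupy positions 1–2 → each gets rank 1.
The 3 values of 3.8 occupy positions 3–5 → each gets rank 3.
The 2 values of 4.2 occupy positions 6–7 → each gets rank 6.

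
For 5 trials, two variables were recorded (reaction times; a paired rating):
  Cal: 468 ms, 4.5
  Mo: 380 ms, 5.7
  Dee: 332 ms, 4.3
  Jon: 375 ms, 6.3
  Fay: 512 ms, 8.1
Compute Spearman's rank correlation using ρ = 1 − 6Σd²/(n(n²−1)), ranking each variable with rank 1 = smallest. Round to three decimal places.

0.600

Ranks of variable 1: 4, 3, 1, 2, 5
Ranks of variable 2: 2, 3, 1, 4, 5
d = r₁ − r₂: 2, 0, 0, -2, 0
d²: 4, 0, 0, 4, 0; Σd² = 8
ρ = 1 − 6·8/(5·24) = 1 − 48/120 = 0.600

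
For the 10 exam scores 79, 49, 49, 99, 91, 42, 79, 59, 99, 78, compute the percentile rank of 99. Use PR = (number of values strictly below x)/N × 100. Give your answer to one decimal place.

N = 10.
Strictly below 99: 8. Equal to 99: 2.
PR = 8/10 × 100 = 80.0

80.0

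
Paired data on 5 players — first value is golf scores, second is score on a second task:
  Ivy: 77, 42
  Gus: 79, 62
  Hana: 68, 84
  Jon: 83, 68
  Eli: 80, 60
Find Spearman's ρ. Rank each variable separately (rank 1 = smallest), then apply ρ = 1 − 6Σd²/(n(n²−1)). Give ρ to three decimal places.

Ranks of variable 1: 2, 3, 1, 5, 4
Ranks of variable 2: 1, 3, 5, 4, 2
d = r₁ − r₂: 1, 0, -4, 1, 2
d²: 1, 0, 16, 1, 4; Σd² = 22
ρ = 1 − 6·22/(5·24) = 1 − 132/120 = -0.100

-0.100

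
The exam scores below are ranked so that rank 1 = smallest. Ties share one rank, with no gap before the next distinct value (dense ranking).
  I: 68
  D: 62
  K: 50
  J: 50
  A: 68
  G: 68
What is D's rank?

2

Sorted (ascending): 50, 50, 62, 68, 68, 68
The 2 values of 50 share dense rank 1.
The 3 values of 68 share dense rank 3.
Remaining distinct values take the next consecutive integers.
D has value 62 → rank 2.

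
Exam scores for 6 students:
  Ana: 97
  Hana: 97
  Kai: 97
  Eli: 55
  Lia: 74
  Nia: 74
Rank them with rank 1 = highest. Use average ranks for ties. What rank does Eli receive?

6

Sorted (descending): 97, 97, 97, 74, 74, 55
The 3 values of 97 occupy positions 1–3 → average rank 2.
The 2 values of 74 occupy positions 4–5 → average rank (4+5)/2 = 4.5.
Eli has value 55 → rank 6.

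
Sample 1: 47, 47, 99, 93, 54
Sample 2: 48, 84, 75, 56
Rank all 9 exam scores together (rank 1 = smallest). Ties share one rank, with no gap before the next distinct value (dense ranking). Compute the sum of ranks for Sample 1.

Sorted (ascending): 47, 47, 48, 54, 56, 75, 84, 93, 99
The 2 values of 47 share dense rank 1.
Remaining distinct values take the next consecutive integers.
Sample 1 values → pooled ranks: 47→1, 47→1, 99→8, 93→7, 54→3
Rank sum = 1 + 1 + 8 + 7 + 3 = 20

20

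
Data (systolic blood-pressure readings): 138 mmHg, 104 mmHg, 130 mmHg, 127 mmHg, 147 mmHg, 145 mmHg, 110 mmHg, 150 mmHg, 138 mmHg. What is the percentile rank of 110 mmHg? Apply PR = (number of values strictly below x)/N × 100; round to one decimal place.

N = 9.
Strictly below 110: 1. Equal to 110: 1.
PR = 1/9 × 100 = 11.1

11.1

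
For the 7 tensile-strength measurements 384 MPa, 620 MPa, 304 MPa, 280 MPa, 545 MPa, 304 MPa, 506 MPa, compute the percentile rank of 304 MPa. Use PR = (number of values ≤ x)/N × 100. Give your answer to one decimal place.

42.9

N = 7.
Strictly below 304: 1. Equal to 304: 2.
PR = 3/7 × 100 = 42.9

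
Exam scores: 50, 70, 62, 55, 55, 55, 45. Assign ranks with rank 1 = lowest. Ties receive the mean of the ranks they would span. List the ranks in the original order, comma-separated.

Sorted (ascending): 45, 50, 55, 55, 55, 62, 70
The 3 values of 55 occupy positions 3–5 → average rank 4.

2, 7, 6, 4, 4, 4, 1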